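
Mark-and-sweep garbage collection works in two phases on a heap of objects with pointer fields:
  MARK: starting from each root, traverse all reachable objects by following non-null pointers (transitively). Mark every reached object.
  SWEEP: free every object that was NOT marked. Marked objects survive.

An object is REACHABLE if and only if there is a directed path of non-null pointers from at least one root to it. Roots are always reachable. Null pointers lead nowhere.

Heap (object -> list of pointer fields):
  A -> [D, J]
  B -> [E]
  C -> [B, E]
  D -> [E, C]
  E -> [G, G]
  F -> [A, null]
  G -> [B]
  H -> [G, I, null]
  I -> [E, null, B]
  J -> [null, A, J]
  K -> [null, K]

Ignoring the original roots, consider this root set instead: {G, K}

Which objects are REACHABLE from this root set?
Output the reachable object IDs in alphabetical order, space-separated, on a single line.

Answer: B E G K

Derivation:
Roots: G K
Mark G: refs=B, marked=G
Mark K: refs=null K, marked=G K
Mark B: refs=E, marked=B G K
Mark E: refs=G G, marked=B E G K
Unmarked (collected): A C D F H I J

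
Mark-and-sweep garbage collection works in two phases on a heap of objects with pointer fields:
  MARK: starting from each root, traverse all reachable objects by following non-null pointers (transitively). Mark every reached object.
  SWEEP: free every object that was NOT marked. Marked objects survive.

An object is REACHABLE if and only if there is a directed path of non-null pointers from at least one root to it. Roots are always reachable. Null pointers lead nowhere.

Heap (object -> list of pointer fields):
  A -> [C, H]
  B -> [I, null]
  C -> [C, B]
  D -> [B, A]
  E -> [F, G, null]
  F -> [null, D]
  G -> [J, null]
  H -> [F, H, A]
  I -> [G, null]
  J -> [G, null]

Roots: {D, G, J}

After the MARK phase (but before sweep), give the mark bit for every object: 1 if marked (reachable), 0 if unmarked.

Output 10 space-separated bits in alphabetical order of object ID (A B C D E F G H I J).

Roots: D G J
Mark D: refs=B A, marked=D
Mark G: refs=J null, marked=D G
Mark J: refs=G null, marked=D G J
Mark B: refs=I null, marked=B D G J
Mark A: refs=C H, marked=A B D G J
Mark I: refs=G null, marked=A B D G I J
Mark C: refs=C B, marked=A B C D G I J
Mark H: refs=F H A, marked=A B C D G H I J
Mark F: refs=null D, marked=A B C D F G H I J
Unmarked (collected): E

Answer: 1 1 1 1 0 1 1 1 1 1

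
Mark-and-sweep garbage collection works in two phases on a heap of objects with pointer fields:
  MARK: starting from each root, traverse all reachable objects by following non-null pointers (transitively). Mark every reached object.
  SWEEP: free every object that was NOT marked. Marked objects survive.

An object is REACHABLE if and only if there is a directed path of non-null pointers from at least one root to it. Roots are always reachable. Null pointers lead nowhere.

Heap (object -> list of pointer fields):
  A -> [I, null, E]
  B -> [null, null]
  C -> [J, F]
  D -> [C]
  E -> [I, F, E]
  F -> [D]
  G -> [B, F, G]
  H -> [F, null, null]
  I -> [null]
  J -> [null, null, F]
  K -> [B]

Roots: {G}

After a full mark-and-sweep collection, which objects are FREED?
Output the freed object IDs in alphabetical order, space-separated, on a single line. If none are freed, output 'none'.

Roots: G
Mark G: refs=B F G, marked=G
Mark B: refs=null null, marked=B G
Mark F: refs=D, marked=B F G
Mark D: refs=C, marked=B D F G
Mark C: refs=J F, marked=B C D F G
Mark J: refs=null null F, marked=B C D F G J
Unmarked (collected): A E H I K

Answer: A E H I K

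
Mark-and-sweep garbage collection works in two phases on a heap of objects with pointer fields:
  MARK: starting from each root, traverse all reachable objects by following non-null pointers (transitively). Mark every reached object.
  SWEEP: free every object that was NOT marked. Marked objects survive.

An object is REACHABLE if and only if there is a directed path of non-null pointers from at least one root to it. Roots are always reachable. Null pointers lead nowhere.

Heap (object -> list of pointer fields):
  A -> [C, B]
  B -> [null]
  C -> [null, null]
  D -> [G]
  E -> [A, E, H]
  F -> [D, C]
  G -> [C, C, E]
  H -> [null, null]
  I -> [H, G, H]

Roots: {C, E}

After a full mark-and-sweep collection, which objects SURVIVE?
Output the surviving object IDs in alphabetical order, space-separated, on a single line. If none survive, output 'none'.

Answer: A B C E H

Derivation:
Roots: C E
Mark C: refs=null null, marked=C
Mark E: refs=A E H, marked=C E
Mark A: refs=C B, marked=A C E
Mark H: refs=null null, marked=A C E H
Mark B: refs=null, marked=A B C E H
Unmarked (collected): D F G I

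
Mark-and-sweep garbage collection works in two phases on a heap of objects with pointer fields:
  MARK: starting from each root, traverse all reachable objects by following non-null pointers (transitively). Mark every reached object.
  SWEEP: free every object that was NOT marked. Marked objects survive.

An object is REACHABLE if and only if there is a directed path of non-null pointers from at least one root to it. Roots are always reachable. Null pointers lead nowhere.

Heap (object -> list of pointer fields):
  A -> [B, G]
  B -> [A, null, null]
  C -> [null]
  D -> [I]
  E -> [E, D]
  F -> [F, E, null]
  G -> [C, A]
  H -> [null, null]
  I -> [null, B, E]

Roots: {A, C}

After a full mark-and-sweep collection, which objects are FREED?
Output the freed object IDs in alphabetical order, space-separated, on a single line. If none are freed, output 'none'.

Roots: A C
Mark A: refs=B G, marked=A
Mark C: refs=null, marked=A C
Mark B: refs=A null null, marked=A B C
Mark G: refs=C A, marked=A B C G
Unmarked (collected): D E F H I

Answer: D E F H I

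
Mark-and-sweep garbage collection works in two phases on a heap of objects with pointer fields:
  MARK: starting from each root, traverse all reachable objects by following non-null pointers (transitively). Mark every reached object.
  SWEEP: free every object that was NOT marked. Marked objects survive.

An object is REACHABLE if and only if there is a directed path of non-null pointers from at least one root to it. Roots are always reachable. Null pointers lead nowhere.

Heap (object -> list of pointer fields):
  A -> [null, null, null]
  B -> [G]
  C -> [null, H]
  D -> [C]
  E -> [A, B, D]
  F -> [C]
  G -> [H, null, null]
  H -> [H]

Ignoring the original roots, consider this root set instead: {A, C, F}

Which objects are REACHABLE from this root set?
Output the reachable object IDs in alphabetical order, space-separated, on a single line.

Roots: A C F
Mark A: refs=null null null, marked=A
Mark C: refs=null H, marked=A C
Mark F: refs=C, marked=A C F
Mark H: refs=H, marked=A C F H
Unmarked (collected): B D E G

Answer: A C F H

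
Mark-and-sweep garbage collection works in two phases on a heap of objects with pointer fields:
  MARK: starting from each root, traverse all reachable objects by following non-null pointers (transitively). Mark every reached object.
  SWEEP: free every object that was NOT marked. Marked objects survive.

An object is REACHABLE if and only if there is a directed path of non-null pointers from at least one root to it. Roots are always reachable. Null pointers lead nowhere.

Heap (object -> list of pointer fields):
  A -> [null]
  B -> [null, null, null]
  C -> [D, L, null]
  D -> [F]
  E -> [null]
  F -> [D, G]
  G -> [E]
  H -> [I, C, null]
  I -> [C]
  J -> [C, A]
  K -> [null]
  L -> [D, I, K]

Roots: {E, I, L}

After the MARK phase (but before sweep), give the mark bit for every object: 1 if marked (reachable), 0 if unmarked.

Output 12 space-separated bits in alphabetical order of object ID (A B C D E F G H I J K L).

Answer: 0 0 1 1 1 1 1 0 1 0 1 1

Derivation:
Roots: E I L
Mark E: refs=null, marked=E
Mark I: refs=C, marked=E I
Mark L: refs=D I K, marked=E I L
Mark C: refs=D L null, marked=C E I L
Mark D: refs=F, marked=C D E I L
Mark K: refs=null, marked=C D E I K L
Mark F: refs=D G, marked=C D E F I K L
Mark G: refs=E, marked=C D E F G I K L
Unmarked (collected): A B H J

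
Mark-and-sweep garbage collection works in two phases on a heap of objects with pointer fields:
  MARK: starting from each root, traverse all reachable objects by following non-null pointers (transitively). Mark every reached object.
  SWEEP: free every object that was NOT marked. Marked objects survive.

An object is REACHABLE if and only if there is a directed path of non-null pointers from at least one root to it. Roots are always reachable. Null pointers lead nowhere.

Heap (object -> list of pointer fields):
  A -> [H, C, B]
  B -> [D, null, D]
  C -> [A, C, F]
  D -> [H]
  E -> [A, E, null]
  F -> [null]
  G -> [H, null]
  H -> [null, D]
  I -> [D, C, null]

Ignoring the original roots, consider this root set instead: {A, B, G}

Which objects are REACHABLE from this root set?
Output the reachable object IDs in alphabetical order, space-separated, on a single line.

Roots: A B G
Mark A: refs=H C B, marked=A
Mark B: refs=D null D, marked=A B
Mark G: refs=H null, marked=A B G
Mark H: refs=null D, marked=A B G H
Mark C: refs=A C F, marked=A B C G H
Mark D: refs=H, marked=A B C D G H
Mark F: refs=null, marked=A B C D F G H
Unmarked (collected): E I

Answer: A B C D F G H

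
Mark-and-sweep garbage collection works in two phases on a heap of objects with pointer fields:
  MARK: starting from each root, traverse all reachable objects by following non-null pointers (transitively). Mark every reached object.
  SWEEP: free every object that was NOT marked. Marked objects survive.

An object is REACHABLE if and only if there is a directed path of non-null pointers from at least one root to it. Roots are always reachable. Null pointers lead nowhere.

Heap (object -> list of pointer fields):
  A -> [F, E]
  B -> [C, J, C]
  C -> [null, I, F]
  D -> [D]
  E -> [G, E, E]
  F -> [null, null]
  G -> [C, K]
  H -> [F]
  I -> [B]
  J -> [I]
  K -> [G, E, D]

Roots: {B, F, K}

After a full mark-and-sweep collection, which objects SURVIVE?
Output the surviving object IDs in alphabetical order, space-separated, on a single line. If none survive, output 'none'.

Roots: B F K
Mark B: refs=C J C, marked=B
Mark F: refs=null null, marked=B F
Mark K: refs=G E D, marked=B F K
Mark C: refs=null I F, marked=B C F K
Mark J: refs=I, marked=B C F J K
Mark G: refs=C K, marked=B C F G J K
Mark E: refs=G E E, marked=B C E F G J K
Mark D: refs=D, marked=B C D E F G J K
Mark I: refs=B, marked=B C D E F G I J K
Unmarked (collected): A H

Answer: B C D E F G I J K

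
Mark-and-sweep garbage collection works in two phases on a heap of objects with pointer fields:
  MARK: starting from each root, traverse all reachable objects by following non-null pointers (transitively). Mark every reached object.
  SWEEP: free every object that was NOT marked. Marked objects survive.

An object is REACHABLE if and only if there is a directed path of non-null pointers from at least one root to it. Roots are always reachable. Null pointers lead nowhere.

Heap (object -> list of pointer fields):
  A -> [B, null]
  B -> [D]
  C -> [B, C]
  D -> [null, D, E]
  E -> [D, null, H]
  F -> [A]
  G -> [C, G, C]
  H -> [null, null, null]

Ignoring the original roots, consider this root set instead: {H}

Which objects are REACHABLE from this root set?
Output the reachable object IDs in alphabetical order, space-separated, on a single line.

Answer: H

Derivation:
Roots: H
Mark H: refs=null null null, marked=H
Unmarked (collected): A B C D E F G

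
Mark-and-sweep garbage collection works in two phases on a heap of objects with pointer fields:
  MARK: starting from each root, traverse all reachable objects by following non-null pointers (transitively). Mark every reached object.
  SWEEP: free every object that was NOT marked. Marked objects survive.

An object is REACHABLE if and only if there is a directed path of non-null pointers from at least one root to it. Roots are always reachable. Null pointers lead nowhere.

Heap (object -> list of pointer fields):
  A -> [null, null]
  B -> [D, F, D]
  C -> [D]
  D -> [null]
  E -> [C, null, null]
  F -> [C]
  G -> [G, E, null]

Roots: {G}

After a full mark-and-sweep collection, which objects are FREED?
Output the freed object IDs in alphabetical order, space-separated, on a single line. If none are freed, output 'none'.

Answer: A B F

Derivation:
Roots: G
Mark G: refs=G E null, marked=G
Mark E: refs=C null null, marked=E G
Mark C: refs=D, marked=C E G
Mark D: refs=null, marked=C D E G
Unmarked (collected): A B F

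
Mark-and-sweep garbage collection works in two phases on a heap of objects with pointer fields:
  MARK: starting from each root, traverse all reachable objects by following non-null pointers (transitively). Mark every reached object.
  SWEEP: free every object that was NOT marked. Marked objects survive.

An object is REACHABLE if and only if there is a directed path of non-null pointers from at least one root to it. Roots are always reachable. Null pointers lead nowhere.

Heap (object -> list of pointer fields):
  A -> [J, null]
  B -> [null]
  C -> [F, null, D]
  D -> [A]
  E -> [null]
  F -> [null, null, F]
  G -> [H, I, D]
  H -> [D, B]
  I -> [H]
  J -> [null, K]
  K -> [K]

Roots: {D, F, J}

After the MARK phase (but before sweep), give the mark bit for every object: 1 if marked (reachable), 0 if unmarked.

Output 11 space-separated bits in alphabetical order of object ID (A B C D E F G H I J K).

Answer: 1 0 0 1 0 1 0 0 0 1 1

Derivation:
Roots: D F J
Mark D: refs=A, marked=D
Mark F: refs=null null F, marked=D F
Mark J: refs=null K, marked=D F J
Mark A: refs=J null, marked=A D F J
Mark K: refs=K, marked=A D F J K
Unmarked (collected): B C E G H I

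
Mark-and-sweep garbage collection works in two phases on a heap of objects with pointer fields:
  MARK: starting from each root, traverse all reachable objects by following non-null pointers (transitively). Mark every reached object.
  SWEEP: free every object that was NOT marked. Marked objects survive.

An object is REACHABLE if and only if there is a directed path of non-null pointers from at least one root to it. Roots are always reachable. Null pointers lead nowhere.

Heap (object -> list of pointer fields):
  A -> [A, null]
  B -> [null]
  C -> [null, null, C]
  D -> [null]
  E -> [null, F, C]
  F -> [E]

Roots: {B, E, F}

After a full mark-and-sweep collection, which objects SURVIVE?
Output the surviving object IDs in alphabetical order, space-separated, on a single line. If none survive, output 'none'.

Roots: B E F
Mark B: refs=null, marked=B
Mark E: refs=null F C, marked=B E
Mark F: refs=E, marked=B E F
Mark C: refs=null null C, marked=B C E F
Unmarked (collected): A D

Answer: B C E F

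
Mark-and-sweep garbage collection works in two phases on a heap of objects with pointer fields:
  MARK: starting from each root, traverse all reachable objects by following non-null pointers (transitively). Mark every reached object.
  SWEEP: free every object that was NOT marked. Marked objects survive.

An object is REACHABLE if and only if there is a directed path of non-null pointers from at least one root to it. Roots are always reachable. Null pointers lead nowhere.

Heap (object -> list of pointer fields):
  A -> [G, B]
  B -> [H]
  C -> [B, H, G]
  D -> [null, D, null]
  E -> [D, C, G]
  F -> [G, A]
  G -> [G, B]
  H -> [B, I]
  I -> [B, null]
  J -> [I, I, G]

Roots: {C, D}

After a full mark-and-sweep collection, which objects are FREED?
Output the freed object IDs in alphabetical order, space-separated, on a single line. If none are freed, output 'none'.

Answer: A E F J

Derivation:
Roots: C D
Mark C: refs=B H G, marked=C
Mark D: refs=null D null, marked=C D
Mark B: refs=H, marked=B C D
Mark H: refs=B I, marked=B C D H
Mark G: refs=G B, marked=B C D G H
Mark I: refs=B null, marked=B C D G H I
Unmarked (collected): A E F J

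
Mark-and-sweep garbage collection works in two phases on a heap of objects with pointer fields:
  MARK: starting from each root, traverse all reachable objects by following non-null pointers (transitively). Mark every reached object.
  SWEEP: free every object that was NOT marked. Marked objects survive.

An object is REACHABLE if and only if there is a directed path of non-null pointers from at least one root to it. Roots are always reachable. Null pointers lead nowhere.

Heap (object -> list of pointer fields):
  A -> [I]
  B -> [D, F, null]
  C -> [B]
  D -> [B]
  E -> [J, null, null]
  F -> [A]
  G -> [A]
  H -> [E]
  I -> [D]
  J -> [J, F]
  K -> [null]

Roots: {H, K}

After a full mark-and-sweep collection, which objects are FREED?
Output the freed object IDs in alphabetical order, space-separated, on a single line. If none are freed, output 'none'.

Roots: H K
Mark H: refs=E, marked=H
Mark K: refs=null, marked=H K
Mark E: refs=J null null, marked=E H K
Mark J: refs=J F, marked=E H J K
Mark F: refs=A, marked=E F H J K
Mark A: refs=I, marked=A E F H J K
Mark I: refs=D, marked=A E F H I J K
Mark D: refs=B, marked=A D E F H I J K
Mark B: refs=D F null, marked=A B D E F H I J K
Unmarked (collected): C G

Answer: C G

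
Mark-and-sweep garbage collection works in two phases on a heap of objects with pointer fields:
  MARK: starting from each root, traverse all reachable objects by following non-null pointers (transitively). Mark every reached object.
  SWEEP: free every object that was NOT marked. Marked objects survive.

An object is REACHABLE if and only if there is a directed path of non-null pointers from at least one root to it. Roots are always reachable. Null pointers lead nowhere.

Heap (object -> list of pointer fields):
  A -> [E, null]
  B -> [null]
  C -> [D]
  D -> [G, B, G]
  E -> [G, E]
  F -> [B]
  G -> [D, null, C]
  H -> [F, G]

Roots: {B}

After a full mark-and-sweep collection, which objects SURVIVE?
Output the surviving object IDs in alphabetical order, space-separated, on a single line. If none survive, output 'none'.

Roots: B
Mark B: refs=null, marked=B
Unmarked (collected): A C D E F G H

Answer: B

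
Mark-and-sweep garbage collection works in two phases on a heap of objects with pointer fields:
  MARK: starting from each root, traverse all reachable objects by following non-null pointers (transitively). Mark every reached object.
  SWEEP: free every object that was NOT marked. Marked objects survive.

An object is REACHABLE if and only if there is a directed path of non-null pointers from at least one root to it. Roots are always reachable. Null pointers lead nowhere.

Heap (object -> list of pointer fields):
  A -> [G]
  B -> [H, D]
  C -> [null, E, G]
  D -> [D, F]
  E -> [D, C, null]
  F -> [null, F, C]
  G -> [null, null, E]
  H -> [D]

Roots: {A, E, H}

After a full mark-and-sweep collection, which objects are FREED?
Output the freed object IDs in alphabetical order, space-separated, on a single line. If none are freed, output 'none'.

Answer: B

Derivation:
Roots: A E H
Mark A: refs=G, marked=A
Mark E: refs=D C null, marked=A E
Mark H: refs=D, marked=A E H
Mark G: refs=null null E, marked=A E G H
Mark D: refs=D F, marked=A D E G H
Mark C: refs=null E G, marked=A C D E G H
Mark F: refs=null F C, marked=A C D E F G H
Unmarked (collected): B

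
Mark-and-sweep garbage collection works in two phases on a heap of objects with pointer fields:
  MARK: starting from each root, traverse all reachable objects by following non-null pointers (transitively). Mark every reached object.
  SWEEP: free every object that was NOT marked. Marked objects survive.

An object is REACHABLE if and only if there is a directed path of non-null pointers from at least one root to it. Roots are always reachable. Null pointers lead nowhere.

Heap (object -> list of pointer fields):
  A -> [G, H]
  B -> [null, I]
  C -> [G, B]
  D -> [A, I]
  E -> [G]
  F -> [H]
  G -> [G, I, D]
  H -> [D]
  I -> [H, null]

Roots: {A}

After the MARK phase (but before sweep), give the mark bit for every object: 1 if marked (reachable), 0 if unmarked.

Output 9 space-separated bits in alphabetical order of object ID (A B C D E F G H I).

Answer: 1 0 0 1 0 0 1 1 1

Derivation:
Roots: A
Mark A: refs=G H, marked=A
Mark G: refs=G I D, marked=A G
Mark H: refs=D, marked=A G H
Mark I: refs=H null, marked=A G H I
Mark D: refs=A I, marked=A D G H I
Unmarked (collected): B C E F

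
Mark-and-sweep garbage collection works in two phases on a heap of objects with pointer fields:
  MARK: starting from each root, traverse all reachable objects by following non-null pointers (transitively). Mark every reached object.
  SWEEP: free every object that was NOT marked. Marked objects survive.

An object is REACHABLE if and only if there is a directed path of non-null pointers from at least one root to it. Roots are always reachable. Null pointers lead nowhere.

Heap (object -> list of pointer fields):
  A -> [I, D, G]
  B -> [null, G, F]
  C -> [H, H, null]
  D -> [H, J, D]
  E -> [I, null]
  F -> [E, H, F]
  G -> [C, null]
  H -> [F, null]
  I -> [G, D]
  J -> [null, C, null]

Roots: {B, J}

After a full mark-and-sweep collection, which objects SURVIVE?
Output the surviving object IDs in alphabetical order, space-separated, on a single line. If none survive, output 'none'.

Roots: B J
Mark B: refs=null G F, marked=B
Mark J: refs=null C null, marked=B J
Mark G: refs=C null, marked=B G J
Mark F: refs=E H F, marked=B F G J
Mark C: refs=H H null, marked=B C F G J
Mark E: refs=I null, marked=B C E F G J
Mark H: refs=F null, marked=B C E F G H J
Mark I: refs=G D, marked=B C E F G H I J
Mark D: refs=H J D, marked=B C D E F G H I J
Unmarked (collected): A

Answer: B C D E F G H I J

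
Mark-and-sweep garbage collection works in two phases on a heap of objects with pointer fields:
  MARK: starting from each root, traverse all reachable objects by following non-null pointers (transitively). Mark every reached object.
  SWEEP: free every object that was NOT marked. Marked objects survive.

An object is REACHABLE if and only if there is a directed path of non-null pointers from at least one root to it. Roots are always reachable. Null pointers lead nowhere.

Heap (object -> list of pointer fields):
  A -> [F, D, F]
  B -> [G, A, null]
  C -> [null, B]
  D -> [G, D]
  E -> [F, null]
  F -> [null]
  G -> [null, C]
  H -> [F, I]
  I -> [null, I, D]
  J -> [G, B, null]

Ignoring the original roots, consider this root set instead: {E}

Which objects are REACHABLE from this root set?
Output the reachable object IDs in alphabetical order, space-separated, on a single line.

Answer: E F

Derivation:
Roots: E
Mark E: refs=F null, marked=E
Mark F: refs=null, marked=E F
Unmarked (collected): A B C D G H I J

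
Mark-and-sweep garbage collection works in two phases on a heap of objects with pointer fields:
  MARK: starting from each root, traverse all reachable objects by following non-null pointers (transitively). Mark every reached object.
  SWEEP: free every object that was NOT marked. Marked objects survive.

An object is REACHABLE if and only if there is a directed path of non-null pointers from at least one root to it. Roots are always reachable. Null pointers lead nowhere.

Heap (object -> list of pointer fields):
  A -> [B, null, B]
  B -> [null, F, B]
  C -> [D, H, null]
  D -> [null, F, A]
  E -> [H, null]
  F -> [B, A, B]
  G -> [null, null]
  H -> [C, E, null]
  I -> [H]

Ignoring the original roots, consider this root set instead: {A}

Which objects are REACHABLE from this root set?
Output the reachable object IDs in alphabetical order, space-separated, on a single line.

Answer: A B F

Derivation:
Roots: A
Mark A: refs=B null B, marked=A
Mark B: refs=null F B, marked=A B
Mark F: refs=B A B, marked=A B F
Unmarked (collected): C D E G H I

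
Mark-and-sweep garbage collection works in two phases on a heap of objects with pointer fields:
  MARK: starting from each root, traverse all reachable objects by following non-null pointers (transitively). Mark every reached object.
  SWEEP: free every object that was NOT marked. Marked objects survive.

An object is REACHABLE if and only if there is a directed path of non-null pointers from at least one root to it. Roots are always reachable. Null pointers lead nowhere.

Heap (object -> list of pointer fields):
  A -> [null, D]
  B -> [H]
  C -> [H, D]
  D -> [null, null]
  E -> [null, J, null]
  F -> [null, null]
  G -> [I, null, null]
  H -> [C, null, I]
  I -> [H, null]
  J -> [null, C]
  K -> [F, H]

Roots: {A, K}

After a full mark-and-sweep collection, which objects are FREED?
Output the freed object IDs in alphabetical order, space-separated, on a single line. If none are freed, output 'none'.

Answer: B E G J

Derivation:
Roots: A K
Mark A: refs=null D, marked=A
Mark K: refs=F H, marked=A K
Mark D: refs=null null, marked=A D K
Mark F: refs=null null, marked=A D F K
Mark H: refs=C null I, marked=A D F H K
Mark C: refs=H D, marked=A C D F H K
Mark I: refs=H null, marked=A C D F H I K
Unmarked (collected): B E G J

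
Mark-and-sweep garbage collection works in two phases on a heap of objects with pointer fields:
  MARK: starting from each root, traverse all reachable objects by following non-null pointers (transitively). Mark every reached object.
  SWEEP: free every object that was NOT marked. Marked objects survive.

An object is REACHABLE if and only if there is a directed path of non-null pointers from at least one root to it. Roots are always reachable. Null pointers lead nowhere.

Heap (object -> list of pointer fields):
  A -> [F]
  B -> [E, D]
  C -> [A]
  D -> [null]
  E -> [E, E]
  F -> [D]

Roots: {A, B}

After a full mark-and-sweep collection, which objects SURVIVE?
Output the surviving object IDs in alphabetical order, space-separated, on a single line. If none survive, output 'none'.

Roots: A B
Mark A: refs=F, marked=A
Mark B: refs=E D, marked=A B
Mark F: refs=D, marked=A B F
Mark E: refs=E E, marked=A B E F
Mark D: refs=null, marked=A B D E F
Unmarked (collected): C

Answer: A B D E F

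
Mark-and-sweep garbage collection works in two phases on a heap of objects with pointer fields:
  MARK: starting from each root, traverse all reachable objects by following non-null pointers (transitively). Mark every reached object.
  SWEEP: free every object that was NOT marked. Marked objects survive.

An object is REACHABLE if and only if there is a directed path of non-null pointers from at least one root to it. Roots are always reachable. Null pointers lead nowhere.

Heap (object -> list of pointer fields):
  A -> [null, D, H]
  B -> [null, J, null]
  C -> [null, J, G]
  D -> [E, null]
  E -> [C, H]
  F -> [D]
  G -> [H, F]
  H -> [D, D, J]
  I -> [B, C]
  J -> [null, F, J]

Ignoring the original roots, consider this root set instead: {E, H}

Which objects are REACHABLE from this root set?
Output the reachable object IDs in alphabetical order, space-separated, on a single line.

Roots: E H
Mark E: refs=C H, marked=E
Mark H: refs=D D J, marked=E H
Mark C: refs=null J G, marked=C E H
Mark D: refs=E null, marked=C D E H
Mark J: refs=null F J, marked=C D E H J
Mark G: refs=H F, marked=C D E G H J
Mark F: refs=D, marked=C D E F G H J
Unmarked (collected): A B I

Answer: C D E F G H J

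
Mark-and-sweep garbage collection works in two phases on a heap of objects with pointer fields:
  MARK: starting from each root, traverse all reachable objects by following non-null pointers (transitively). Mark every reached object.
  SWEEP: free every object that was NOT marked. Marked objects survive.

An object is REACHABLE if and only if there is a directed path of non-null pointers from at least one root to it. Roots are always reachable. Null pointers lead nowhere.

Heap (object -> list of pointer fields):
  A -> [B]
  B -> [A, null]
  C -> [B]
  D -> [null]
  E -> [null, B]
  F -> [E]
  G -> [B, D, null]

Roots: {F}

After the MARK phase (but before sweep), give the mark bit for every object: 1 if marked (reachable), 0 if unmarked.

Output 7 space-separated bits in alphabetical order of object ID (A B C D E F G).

Roots: F
Mark F: refs=E, marked=F
Mark E: refs=null B, marked=E F
Mark B: refs=A null, marked=B E F
Mark A: refs=B, marked=A B E F
Unmarked (collected): C D G

Answer: 1 1 0 0 1 1 0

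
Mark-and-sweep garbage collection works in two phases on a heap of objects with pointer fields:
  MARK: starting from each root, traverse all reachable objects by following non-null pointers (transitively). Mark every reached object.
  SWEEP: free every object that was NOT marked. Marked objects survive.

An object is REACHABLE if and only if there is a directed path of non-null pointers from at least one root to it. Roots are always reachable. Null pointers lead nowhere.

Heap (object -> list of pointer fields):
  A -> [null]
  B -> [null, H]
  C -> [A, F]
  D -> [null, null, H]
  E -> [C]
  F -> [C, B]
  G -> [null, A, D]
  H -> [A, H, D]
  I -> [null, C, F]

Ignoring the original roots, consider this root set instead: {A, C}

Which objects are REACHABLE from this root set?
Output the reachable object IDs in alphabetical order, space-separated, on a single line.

Roots: A C
Mark A: refs=null, marked=A
Mark C: refs=A F, marked=A C
Mark F: refs=C B, marked=A C F
Mark B: refs=null H, marked=A B C F
Mark H: refs=A H D, marked=A B C F H
Mark D: refs=null null H, marked=A B C D F H
Unmarked (collected): E G I

Answer: A B C D F H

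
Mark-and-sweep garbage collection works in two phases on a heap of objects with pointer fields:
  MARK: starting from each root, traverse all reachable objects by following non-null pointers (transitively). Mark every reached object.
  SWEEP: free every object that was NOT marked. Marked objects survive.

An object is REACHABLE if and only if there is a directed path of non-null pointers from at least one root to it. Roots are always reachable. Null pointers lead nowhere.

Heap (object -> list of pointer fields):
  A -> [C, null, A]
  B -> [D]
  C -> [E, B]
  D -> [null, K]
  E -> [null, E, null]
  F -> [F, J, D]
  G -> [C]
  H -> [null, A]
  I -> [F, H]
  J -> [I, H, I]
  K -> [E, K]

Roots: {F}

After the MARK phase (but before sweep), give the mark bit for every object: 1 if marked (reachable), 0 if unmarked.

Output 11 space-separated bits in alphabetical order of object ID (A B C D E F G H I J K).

Answer: 1 1 1 1 1 1 0 1 1 1 1

Derivation:
Roots: F
Mark F: refs=F J D, marked=F
Mark J: refs=I H I, marked=F J
Mark D: refs=null K, marked=D F J
Mark I: refs=F H, marked=D F I J
Mark H: refs=null A, marked=D F H I J
Mark K: refs=E K, marked=D F H I J K
Mark A: refs=C null A, marked=A D F H I J K
Mark E: refs=null E null, marked=A D E F H I J K
Mark C: refs=E B, marked=A C D E F H I J K
Mark B: refs=D, marked=A B C D E F H I J K
Unmarked (collected): G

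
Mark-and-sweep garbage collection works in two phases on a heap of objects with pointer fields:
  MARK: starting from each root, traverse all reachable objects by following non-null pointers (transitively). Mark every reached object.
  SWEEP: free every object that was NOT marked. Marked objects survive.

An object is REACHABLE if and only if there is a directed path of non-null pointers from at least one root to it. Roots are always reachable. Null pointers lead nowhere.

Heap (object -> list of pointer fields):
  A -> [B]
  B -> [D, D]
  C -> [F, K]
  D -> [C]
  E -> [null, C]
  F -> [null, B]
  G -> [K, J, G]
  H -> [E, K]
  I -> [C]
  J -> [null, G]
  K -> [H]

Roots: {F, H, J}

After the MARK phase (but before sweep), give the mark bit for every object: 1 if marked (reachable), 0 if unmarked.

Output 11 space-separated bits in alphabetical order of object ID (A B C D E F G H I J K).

Answer: 0 1 1 1 1 1 1 1 0 1 1

Derivation:
Roots: F H J
Mark F: refs=null B, marked=F
Mark H: refs=E K, marked=F H
Mark J: refs=null G, marked=F H J
Mark B: refs=D D, marked=B F H J
Mark E: refs=null C, marked=B E F H J
Mark K: refs=H, marked=B E F H J K
Mark G: refs=K J G, marked=B E F G H J K
Mark D: refs=C, marked=B D E F G H J K
Mark C: refs=F K, marked=B C D E F G H J K
Unmarked (collected): A I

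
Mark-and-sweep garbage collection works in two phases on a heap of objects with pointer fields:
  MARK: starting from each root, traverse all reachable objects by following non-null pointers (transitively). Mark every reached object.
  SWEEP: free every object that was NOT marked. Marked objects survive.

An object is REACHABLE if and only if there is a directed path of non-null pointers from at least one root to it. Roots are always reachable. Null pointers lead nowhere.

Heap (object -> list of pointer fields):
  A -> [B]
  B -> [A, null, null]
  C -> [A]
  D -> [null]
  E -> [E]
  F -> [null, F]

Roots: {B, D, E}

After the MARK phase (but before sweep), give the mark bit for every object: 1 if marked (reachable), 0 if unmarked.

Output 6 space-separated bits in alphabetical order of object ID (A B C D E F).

Roots: B D E
Mark B: refs=A null null, marked=B
Mark D: refs=null, marked=B D
Mark E: refs=E, marked=B D E
Mark A: refs=B, marked=A B D E
Unmarked (collected): C F

Answer: 1 1 0 1 1 0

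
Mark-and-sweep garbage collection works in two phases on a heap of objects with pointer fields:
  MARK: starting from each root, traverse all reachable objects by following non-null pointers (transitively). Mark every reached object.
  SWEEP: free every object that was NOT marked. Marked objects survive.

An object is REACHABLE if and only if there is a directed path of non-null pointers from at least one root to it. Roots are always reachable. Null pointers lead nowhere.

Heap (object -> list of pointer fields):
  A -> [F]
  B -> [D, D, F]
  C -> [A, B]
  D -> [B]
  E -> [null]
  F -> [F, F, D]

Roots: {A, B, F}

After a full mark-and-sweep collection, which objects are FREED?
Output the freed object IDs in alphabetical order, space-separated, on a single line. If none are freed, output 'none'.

Answer: C E

Derivation:
Roots: A B F
Mark A: refs=F, marked=A
Mark B: refs=D D F, marked=A B
Mark F: refs=F F D, marked=A B F
Mark D: refs=B, marked=A B D F
Unmarked (collected): C E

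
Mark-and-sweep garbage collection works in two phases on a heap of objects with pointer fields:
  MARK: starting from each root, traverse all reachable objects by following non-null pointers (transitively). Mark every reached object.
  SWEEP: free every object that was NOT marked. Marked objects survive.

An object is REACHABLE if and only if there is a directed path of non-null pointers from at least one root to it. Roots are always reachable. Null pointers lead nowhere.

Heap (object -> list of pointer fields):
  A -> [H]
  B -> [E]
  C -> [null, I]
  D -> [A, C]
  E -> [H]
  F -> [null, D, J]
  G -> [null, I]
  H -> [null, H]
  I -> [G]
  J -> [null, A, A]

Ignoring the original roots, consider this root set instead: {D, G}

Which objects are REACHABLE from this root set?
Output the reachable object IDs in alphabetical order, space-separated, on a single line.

Answer: A C D G H I

Derivation:
Roots: D G
Mark D: refs=A C, marked=D
Mark G: refs=null I, marked=D G
Mark A: refs=H, marked=A D G
Mark C: refs=null I, marked=A C D G
Mark I: refs=G, marked=A C D G I
Mark H: refs=null H, marked=A C D G H I
Unmarked (collected): B E F J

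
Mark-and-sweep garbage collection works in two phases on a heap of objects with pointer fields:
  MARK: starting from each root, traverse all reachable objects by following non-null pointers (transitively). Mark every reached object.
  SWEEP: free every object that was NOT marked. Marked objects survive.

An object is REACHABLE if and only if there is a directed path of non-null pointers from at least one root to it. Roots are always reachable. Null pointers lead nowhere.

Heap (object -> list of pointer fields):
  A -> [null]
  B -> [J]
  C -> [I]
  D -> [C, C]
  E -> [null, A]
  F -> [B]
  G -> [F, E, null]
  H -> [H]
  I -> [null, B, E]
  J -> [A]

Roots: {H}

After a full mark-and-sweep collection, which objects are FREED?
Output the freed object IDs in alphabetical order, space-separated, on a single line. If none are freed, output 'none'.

Answer: A B C D E F G I J

Derivation:
Roots: H
Mark H: refs=H, marked=H
Unmarked (collected): A B C D E F G I J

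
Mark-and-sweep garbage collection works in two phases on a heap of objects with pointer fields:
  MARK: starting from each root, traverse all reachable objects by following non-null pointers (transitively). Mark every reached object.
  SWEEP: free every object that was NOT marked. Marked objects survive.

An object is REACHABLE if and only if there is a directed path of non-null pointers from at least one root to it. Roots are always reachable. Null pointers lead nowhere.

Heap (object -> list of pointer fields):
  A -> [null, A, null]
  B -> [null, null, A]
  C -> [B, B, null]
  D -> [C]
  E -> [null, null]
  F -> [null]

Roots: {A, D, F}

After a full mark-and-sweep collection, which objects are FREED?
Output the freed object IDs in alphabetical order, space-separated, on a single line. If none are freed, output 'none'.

Roots: A D F
Mark A: refs=null A null, marked=A
Mark D: refs=C, marked=A D
Mark F: refs=null, marked=A D F
Mark C: refs=B B null, marked=A C D F
Mark B: refs=null null A, marked=A B C D F
Unmarked (collected): E

Answer: E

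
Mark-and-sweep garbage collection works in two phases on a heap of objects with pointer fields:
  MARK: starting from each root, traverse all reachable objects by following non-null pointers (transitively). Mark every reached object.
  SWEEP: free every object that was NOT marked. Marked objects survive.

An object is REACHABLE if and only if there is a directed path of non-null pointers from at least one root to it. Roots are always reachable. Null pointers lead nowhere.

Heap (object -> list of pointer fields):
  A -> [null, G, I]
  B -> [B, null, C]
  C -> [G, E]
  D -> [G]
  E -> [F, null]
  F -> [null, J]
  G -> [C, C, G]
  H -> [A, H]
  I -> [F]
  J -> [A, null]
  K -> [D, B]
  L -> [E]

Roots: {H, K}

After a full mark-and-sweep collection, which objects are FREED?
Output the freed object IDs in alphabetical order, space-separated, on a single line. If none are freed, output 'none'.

Roots: H K
Mark H: refs=A H, marked=H
Mark K: refs=D B, marked=H K
Mark A: refs=null G I, marked=A H K
Mark D: refs=G, marked=A D H K
Mark B: refs=B null C, marked=A B D H K
Mark G: refs=C C G, marked=A B D G H K
Mark I: refs=F, marked=A B D G H I K
Mark C: refs=G E, marked=A B C D G H I K
Mark F: refs=null J, marked=A B C D F G H I K
Mark E: refs=F null, marked=A B C D E F G H I K
Mark J: refs=A null, marked=A B C D E F G H I J K
Unmarked (collected): L

Answer: L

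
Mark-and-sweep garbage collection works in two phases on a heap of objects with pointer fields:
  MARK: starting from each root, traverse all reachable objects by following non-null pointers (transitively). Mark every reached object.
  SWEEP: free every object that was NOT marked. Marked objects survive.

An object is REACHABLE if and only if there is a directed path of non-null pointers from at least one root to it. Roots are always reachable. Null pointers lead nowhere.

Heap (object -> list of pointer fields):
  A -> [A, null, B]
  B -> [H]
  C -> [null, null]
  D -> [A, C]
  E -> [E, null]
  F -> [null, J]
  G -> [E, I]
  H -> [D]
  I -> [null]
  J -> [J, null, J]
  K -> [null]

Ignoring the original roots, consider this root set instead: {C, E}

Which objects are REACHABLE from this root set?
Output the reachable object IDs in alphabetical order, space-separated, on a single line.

Answer: C E

Derivation:
Roots: C E
Mark C: refs=null null, marked=C
Mark E: refs=E null, marked=C E
Unmarked (collected): A B D F G H I J K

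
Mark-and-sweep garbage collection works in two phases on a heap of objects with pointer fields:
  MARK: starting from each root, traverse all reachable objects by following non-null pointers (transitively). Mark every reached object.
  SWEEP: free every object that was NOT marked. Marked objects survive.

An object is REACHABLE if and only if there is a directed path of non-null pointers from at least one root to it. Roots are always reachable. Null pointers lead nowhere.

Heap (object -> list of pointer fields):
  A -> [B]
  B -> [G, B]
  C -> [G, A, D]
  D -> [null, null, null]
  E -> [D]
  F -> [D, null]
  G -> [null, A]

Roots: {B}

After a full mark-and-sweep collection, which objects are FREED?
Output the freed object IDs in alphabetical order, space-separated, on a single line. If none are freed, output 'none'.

Roots: B
Mark B: refs=G B, marked=B
Mark G: refs=null A, marked=B G
Mark A: refs=B, marked=A B G
Unmarked (collected): C D E F

Answer: C D E F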